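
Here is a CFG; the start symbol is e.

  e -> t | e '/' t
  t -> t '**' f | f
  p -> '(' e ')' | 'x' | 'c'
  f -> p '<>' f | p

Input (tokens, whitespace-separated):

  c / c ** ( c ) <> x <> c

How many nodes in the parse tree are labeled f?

6

[e [e [t [f [p c]]]] / [t [t [f [p c]]] ** [f [p ( [e [t [f [p c]]]] )] <> [f [p x] <> [f [p c]]]]]]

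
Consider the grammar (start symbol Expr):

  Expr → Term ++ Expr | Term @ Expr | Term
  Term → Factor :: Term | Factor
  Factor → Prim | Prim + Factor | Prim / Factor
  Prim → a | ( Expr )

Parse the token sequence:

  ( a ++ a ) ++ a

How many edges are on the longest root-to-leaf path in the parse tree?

[Expr [Term [Factor [Prim ( [Expr [Term [Factor [Prim a]]] ++ [Expr [Term [Factor [Prim a]]]]] )]]] ++ [Expr [Term [Factor [Prim a]]]]]

9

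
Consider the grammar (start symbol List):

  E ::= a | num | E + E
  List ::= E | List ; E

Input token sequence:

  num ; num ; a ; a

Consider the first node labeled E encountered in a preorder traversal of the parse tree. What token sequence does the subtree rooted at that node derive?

num

[List [List [List [List [E num]] ; [E num]] ; [E a]] ; [E a]]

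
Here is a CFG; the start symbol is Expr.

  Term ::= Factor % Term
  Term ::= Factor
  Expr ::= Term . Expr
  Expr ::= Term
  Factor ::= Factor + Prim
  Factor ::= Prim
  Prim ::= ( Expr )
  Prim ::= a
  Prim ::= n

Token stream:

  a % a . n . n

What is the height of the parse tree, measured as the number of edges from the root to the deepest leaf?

6

[Expr [Term [Factor [Prim a]] % [Term [Factor [Prim a]]]] . [Expr [Term [Factor [Prim n]]] . [Expr [Term [Factor [Prim n]]]]]]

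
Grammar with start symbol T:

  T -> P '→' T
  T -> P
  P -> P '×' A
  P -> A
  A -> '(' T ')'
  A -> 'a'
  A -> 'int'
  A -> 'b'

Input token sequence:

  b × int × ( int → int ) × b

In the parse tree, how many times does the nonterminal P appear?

[T [P [P [P [P [A b]] × [A int]] × [A ( [T [P [A int]] → [T [P [A int]]]] )]] × [A b]]]

6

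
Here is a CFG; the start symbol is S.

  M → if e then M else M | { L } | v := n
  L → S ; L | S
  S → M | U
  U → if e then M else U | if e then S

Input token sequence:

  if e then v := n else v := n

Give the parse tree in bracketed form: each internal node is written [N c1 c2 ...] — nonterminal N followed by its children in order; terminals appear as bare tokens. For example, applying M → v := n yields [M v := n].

[S [M if e then [M v := n] else [M v := n]]]

S
M
if e then M else M
if e then v := n else M
if e then v := n else v := n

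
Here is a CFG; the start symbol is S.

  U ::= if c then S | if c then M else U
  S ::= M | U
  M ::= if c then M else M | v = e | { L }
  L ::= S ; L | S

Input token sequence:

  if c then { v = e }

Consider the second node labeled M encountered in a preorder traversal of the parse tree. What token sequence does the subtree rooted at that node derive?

v = e

[S [U if c then [S [M { [L [S [M v = e]]] }]]]]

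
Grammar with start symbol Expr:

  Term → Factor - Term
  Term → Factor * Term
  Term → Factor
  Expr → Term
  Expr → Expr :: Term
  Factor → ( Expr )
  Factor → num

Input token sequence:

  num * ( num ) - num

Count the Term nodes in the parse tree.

[Expr [Term [Factor num] * [Term [Factor ( [Expr [Term [Factor num]]] )] - [Term [Factor num]]]]]

4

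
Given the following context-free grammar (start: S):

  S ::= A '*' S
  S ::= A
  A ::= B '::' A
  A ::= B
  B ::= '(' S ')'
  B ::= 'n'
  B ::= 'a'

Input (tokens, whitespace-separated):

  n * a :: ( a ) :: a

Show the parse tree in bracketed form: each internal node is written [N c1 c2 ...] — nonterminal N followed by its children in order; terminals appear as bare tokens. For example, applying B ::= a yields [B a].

[S [A [B n]] * [S [A [B a] :: [A [B ( [S [A [B a]]] )] :: [A [B a]]]]]]

S
A * S
B * S
n * S
n * A
n * B :: A
n * a :: A
n * a :: B :: A
n * a :: ( S ) :: A
n * a :: ( A ) :: A
n * a :: ( B ) :: A
n * a :: ( a ) :: A
n * a :: ( a ) :: B
n * a :: ( a ) :: a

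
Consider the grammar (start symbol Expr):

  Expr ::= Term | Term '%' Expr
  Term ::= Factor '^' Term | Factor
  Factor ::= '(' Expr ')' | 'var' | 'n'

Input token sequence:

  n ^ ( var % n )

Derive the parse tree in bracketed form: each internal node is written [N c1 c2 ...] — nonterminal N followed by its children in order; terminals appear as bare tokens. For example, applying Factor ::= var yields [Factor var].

[Expr [Term [Factor n] ^ [Term [Factor ( [Expr [Term [Factor var]] % [Expr [Term [Factor n]]]] )]]]]

Expr
Term
Factor ^ Term
n ^ Term
n ^ Factor
n ^ ( Expr )
n ^ ( Term % Expr )
n ^ ( Factor % Expr )
n ^ ( var % Expr )
n ^ ( var % Term )
n ^ ( var % Factor )
n ^ ( var % n )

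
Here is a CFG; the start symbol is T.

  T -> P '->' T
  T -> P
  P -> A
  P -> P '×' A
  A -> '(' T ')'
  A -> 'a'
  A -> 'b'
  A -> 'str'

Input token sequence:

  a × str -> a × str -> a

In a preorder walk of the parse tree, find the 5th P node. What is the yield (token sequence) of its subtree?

[T [P [P [A a]] × [A str]] -> [T [P [P [A a]] × [A str]] -> [T [P [A a]]]]]

a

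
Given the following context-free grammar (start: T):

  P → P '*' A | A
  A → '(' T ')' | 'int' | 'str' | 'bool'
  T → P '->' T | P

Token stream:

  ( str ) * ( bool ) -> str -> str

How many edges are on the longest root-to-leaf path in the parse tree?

7

[T [P [P [A ( [T [P [A str]]] )]] * [A ( [T [P [A bool]]] )]] -> [T [P [A str]] -> [T [P [A str]]]]]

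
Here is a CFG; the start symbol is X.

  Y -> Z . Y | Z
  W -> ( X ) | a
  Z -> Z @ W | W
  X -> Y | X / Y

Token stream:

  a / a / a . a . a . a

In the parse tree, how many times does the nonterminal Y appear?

6

[X [X [X [Y [Z [W a]]]] / [Y [Z [W a]]]] / [Y [Z [W a]] . [Y [Z [W a]] . [Y [Z [W a]] . [Y [Z [W a]]]]]]]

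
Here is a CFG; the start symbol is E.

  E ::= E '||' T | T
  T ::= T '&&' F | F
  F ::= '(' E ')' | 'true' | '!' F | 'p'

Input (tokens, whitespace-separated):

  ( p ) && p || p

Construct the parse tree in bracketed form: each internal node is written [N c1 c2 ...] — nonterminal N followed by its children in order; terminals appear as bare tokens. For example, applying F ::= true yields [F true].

[E [E [T [T [F ( [E [T [F p]]] )]] && [F p]]] || [T [F p]]]

E
E || T
T || T
T && F || T
F && F || T
( E ) && F || T
( T ) && F || T
( F ) && F || T
( p ) && F || T
( p ) && p || T
( p ) && p || F
( p ) && p || p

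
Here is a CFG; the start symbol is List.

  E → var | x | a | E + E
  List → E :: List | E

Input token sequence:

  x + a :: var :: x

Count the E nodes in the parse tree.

5

[List [E [E x] + [E a]] :: [List [E var] :: [List [E x]]]]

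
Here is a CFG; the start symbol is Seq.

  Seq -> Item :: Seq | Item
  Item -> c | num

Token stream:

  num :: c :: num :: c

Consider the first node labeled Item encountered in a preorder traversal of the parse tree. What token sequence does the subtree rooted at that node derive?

num

[Seq [Item num] :: [Seq [Item c] :: [Seq [Item num] :: [Seq [Item c]]]]]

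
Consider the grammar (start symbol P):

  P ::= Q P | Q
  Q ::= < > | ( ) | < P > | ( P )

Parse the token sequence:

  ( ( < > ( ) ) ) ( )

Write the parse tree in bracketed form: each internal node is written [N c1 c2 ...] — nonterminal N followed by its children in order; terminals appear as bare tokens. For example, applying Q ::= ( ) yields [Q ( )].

[P [Q ( [P [Q ( [P [Q < >] [P [Q ( )]]] )]] )] [P [Q ( )]]]

P
Q P
( P ) P
( Q ) P
( ( P ) ) P
( ( Q P ) ) P
( ( < > P ) ) P
( ( < > Q ) ) P
( ( < > ( ) ) ) P
( ( < > ( ) ) ) Q
( ( < > ( ) ) ) ( )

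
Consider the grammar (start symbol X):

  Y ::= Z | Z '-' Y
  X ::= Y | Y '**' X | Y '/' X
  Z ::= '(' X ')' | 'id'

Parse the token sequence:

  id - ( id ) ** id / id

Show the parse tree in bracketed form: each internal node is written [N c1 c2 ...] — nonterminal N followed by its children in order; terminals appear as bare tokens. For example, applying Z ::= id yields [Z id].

X
Y ** X
Z - Y ** X
id - Y ** X
id - Z ** X
id - ( X ) ** X
id - ( Y ) ** X
id - ( Z ) ** X
id - ( id ) ** X
id - ( id ) ** Y / X
id - ( id ) ** Z / X
id - ( id ) ** id / X
id - ( id ) ** id / Y
id - ( id ) ** id / Z
id - ( id ) ** id / id

[X [Y [Z id] - [Y [Z ( [X [Y [Z id]]] )]]] ** [X [Y [Z id]] / [X [Y [Z id]]]]]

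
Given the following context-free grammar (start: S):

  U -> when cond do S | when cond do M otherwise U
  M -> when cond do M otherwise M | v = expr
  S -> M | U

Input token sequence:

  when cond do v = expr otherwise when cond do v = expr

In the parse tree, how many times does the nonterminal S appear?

2

[S [U when cond do [M v = expr] otherwise [U when cond do [S [M v = expr]]]]]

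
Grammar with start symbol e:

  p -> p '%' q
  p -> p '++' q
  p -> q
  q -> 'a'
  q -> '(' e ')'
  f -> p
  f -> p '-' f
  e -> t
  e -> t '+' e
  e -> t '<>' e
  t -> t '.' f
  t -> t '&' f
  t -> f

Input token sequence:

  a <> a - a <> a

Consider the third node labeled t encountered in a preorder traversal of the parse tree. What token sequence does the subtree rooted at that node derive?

a

[e [t [f [p [q a]]]] <> [e [t [f [p [q a]] - [f [p [q a]]]]] <> [e [t [f [p [q a]]]]]]]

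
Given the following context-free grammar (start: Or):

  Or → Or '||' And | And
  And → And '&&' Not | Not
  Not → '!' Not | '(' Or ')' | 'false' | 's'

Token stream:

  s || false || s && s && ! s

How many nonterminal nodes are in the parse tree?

[Or [Or [Or [And [Not s]]] || [And [Not false]]] || [And [And [And [Not s]] && [Not s]] && [Not ! [Not s]]]]

14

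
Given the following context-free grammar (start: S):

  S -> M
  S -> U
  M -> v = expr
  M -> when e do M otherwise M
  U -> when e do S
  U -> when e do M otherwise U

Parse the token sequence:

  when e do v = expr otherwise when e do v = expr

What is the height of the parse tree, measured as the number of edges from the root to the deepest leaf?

5

[S [U when e do [M v = expr] otherwise [U when e do [S [M v = expr]]]]]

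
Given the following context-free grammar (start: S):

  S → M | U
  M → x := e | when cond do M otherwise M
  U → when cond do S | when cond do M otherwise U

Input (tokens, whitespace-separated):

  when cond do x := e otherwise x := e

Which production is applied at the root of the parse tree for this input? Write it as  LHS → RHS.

[S [M when cond do [M x := e] otherwise [M x := e]]]

S → M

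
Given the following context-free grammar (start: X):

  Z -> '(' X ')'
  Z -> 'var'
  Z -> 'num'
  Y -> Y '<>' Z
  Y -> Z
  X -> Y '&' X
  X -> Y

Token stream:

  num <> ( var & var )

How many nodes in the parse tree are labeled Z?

[X [Y [Y [Z num]] <> [Z ( [X [Y [Z var]] & [X [Y [Z var]]]] )]]]

4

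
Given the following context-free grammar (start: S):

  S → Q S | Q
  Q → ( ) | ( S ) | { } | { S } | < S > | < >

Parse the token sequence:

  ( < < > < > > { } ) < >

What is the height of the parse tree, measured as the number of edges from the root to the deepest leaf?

[S [Q ( [S [Q < [S [Q < >] [S [Q < >]]] >] [S [Q { }]]] )] [S [Q < >]]]

7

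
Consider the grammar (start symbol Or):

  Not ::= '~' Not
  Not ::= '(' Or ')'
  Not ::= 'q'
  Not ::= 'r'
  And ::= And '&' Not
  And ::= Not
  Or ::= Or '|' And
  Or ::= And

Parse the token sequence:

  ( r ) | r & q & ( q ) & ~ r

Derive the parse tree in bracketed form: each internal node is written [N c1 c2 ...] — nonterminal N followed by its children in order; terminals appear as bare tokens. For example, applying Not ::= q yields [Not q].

Or
Or | And
And | And
Not | And
( Or ) | And
( And ) | And
( Not ) | And
( r ) | And
( r ) | And & Not
( r ) | And & Not & Not
( r ) | And & Not & Not & Not
( r ) | Not & Not & Not & Not
( r ) | r & Not & Not & Not
( r ) | r & q & Not & Not
( r ) | r & q & ( Or ) & Not
( r ) | r & q & ( And ) & Not
( r ) | r & q & ( Not ) & Not
( r ) | r & q & ( q ) & Not
( r ) | r & q & ( q ) & ~ Not
( r ) | r & q & ( q ) & ~ r

[Or [Or [And [Not ( [Or [And [Not r]]] )]]] | [And [And [And [And [Not r]] & [Not q]] & [Not ( [Or [And [Not q]]] )]] & [Not ~ [Not r]]]]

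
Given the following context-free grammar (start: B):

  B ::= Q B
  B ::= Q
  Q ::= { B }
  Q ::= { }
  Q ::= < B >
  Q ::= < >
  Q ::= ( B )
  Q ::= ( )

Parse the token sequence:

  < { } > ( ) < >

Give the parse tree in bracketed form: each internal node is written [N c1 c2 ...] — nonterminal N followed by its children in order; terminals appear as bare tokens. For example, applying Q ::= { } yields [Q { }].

[B [Q < [B [Q { }]] >] [B [Q ( )] [B [Q < >]]]]

B
Q B
< B > B
< Q > B
< { } > B
< { } > Q B
< { } > ( ) B
< { } > ( ) Q
< { } > ( ) < >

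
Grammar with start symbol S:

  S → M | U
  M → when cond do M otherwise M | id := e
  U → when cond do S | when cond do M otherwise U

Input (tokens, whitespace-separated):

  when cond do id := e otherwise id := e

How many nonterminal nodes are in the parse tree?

4

[S [M when cond do [M id := e] otherwise [M id := e]]]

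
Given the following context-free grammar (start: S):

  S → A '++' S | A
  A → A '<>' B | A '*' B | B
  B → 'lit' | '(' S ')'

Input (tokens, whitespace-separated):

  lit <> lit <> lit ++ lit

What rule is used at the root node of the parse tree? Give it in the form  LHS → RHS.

[S [A [A [A [B lit]] <> [B lit]] <> [B lit]] ++ [S [A [B lit]]]]

S → A '++' S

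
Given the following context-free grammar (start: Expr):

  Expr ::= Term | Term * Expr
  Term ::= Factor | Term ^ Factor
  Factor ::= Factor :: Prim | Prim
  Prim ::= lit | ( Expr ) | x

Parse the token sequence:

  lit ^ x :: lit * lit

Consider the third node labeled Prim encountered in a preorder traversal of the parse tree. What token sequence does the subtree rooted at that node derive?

[Expr [Term [Term [Factor [Prim lit]]] ^ [Factor [Factor [Prim x]] :: [Prim lit]]] * [Expr [Term [Factor [Prim lit]]]]]

lit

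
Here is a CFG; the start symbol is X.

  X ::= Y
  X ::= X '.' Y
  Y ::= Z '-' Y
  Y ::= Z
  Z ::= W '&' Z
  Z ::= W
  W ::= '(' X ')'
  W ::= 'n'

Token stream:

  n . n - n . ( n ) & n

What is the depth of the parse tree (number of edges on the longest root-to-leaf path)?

8

[X [X [X [Y [Z [W n]]]] . [Y [Z [W n]] - [Y [Z [W n]]]]] . [Y [Z [W ( [X [Y [Z [W n]]]] )] & [Z [W n]]]]]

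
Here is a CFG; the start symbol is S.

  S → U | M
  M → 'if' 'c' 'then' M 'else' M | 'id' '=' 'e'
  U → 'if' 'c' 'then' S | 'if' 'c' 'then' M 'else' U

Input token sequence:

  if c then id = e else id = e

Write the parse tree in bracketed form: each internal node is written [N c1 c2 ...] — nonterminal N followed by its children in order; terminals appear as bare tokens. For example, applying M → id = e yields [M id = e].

[S [M if c then [M id = e] else [M id = e]]]

S
M
if c then M else M
if c then id = e else M
if c then id = e else id = e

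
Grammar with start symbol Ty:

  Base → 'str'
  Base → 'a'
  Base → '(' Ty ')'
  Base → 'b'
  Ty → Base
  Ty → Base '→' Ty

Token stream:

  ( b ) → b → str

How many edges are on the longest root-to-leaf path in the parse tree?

[Ty [Base ( [Ty [Base b]] )] → [Ty [Base b] → [Ty [Base str]]]]

4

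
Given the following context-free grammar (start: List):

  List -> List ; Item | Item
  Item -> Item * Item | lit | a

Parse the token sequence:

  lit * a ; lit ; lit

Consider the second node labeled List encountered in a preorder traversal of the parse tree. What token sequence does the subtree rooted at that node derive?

[List [List [List [Item [Item lit] * [Item a]]] ; [Item lit]] ; [Item lit]]

lit * a ; lit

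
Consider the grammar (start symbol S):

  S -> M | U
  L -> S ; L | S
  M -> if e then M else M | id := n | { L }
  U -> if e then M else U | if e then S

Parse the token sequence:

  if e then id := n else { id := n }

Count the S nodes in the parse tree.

2

[S [M if e then [M id := n] else [M { [L [S [M id := n]]] }]]]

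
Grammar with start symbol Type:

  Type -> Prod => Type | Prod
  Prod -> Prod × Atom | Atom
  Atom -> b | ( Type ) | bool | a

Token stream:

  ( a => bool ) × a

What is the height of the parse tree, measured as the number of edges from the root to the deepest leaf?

[Type [Prod [Prod [Atom ( [Type [Prod [Atom a]] => [Type [Prod [Atom bool]]]] )]] × [Atom a]]]

8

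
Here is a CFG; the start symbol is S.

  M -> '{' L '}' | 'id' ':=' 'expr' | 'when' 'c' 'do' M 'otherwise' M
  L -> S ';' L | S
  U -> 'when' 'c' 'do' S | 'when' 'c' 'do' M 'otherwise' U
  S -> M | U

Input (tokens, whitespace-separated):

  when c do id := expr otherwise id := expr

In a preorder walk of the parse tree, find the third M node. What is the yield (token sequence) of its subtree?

[S [M when c do [M id := expr] otherwise [M id := expr]]]

id := expr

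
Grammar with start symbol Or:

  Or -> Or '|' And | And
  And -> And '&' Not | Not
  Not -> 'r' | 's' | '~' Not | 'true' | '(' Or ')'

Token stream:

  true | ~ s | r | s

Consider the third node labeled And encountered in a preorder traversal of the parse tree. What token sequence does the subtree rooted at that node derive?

[Or [Or [Or [Or [And [Not true]]] | [And [Not ~ [Not s]]]] | [And [Not r]]] | [And [Not s]]]

r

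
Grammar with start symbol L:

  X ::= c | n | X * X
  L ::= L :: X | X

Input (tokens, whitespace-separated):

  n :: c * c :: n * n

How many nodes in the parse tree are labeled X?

7

[L [L [L [X n]] :: [X [X c] * [X c]]] :: [X [X n] * [X n]]]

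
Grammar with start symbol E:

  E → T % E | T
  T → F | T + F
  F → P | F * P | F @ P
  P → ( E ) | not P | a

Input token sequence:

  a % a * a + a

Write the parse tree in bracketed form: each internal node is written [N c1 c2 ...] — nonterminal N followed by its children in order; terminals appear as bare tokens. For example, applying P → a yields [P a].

E
T % E
F % E
P % E
a % E
a % T
a % T + F
a % F + F
a % F * P + F
a % P * P + F
a % a * P + F
a % a * a + F
a % a * a + P
a % a * a + a

[E [T [F [P a]]] % [E [T [T [F [F [P a]] * [P a]]] + [F [P a]]]]]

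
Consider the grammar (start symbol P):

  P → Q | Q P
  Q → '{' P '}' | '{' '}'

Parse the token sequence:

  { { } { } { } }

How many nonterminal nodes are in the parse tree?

8

[P [Q { [P [Q { }] [P [Q { }] [P [Q { }]]]] }]]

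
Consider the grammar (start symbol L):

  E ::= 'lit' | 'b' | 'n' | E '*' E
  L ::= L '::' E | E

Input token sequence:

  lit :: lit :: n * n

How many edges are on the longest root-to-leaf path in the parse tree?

4

[L [L [L [E lit]] :: [E lit]] :: [E [E n] * [E n]]]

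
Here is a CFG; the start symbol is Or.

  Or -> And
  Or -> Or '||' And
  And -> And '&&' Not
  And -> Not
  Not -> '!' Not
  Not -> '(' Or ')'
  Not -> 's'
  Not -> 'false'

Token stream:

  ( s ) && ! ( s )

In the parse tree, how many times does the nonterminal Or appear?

[Or [And [And [Not ( [Or [And [Not s]]] )]] && [Not ! [Not ( [Or [And [Not s]]] )]]]]

3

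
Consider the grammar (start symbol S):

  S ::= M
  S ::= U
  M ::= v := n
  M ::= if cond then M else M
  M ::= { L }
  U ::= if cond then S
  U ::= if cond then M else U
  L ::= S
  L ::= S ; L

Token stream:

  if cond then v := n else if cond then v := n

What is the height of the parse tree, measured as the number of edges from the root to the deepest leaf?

5

[S [U if cond then [M v := n] else [U if cond then [S [M v := n]]]]]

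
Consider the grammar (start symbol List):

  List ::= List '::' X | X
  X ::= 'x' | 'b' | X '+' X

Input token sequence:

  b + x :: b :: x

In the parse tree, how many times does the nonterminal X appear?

[List [List [List [X [X b] + [X x]]] :: [X b]] :: [X x]]

5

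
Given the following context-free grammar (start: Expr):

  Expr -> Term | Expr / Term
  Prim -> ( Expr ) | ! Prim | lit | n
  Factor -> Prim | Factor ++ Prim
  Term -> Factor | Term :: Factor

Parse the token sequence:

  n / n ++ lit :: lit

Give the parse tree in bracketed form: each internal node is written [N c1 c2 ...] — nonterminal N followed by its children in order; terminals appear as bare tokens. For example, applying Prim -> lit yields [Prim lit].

[Expr [Expr [Term [Factor [Prim n]]]] / [Term [Term [Factor [Factor [Prim n]] ++ [Prim lit]]] :: [Factor [Prim lit]]]]

Expr
Expr / Term
Term / Term
Factor / Term
Prim / Term
n / Term
n / Term :: Factor
n / Factor :: Factor
n / Factor ++ Prim :: Factor
n / Prim ++ Prim :: Factor
n / n ++ Prim :: Factor
n / n ++ lit :: Factor
n / n ++ lit :: Prim
n / n ++ lit :: lit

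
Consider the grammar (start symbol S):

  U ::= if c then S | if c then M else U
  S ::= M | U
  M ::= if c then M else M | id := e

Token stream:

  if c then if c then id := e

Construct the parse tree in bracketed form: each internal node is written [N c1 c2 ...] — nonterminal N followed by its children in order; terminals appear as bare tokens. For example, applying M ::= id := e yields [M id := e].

[S [U if c then [S [U if c then [S [M id := e]]]]]]

S
U
if c then S
if c then U
if c then if c then S
if c then if c then M
if c then if c then id := e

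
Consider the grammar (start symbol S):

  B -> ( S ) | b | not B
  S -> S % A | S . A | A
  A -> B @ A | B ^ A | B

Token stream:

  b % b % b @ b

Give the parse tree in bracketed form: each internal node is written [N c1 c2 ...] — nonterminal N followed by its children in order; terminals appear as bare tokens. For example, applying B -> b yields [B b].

S
S % A
S % A % A
A % A % A
B % A % A
b % A % A
b % B % A
b % b % A
b % b % B @ A
b % b % b @ A
b % b % b @ B
b % b % b @ b

[S [S [S [A [B b]]] % [A [B b]]] % [A [B b] @ [A [B b]]]]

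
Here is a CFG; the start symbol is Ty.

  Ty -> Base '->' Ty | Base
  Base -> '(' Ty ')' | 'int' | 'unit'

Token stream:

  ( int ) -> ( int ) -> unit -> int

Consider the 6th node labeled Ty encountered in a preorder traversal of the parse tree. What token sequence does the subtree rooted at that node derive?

int

[Ty [Base ( [Ty [Base int]] )] -> [Ty [Base ( [Ty [Base int]] )] -> [Ty [Base unit] -> [Ty [Base int]]]]]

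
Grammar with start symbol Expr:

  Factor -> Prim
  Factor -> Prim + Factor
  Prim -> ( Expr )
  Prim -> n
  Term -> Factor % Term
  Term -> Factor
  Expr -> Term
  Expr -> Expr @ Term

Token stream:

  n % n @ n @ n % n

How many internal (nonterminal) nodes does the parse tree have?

18

[Expr [Expr [Expr [Term [Factor [Prim n]] % [Term [Factor [Prim n]]]]] @ [Term [Factor [Prim n]]]] @ [Term [Factor [Prim n]] % [Term [Factor [Prim n]]]]]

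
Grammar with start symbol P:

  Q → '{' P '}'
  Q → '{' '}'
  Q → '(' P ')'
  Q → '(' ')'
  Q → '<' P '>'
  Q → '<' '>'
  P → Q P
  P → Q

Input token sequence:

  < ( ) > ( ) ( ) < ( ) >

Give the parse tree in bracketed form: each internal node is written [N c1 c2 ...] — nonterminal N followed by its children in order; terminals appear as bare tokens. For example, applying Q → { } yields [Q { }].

P
Q P
< P > P
< Q > P
< ( ) > P
< ( ) > Q P
< ( ) > ( ) P
< ( ) > ( ) Q P
< ( ) > ( ) ( ) P
< ( ) > ( ) ( ) Q
< ( ) > ( ) ( ) < P >
< ( ) > ( ) ( ) < Q >
< ( ) > ( ) ( ) < ( ) >

[P [Q < [P [Q ( )]] >] [P [Q ( )] [P [Q ( )] [P [Q < [P [Q ( )]] >]]]]]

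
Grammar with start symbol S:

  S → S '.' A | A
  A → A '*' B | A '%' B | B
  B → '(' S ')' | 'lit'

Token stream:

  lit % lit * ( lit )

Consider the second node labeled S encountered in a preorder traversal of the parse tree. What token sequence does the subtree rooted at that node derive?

[S [A [A [A [B lit]] % [B lit]] * [B ( [S [A [B lit]]] )]]]

lit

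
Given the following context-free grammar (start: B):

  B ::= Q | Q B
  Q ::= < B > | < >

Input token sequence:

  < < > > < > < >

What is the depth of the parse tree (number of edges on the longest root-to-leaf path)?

[B [Q < [B [Q < >]] >] [B [Q < >] [B [Q < >]]]]

4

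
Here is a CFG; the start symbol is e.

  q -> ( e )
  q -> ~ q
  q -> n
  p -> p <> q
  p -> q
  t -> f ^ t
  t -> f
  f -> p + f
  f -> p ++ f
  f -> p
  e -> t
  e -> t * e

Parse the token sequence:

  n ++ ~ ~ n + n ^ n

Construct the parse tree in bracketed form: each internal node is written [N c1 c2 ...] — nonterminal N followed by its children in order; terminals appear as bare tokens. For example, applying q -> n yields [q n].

[e [t [f [p [q n]] ++ [f [p [q ~ [q ~ [q n]]]] + [f [p [q n]]]]] ^ [t [f [p [q n]]]]]]

e
t
f ^ t
p ++ f ^ t
q ++ f ^ t
n ++ f ^ t
n ++ p + f ^ t
n ++ q + f ^ t
n ++ ~ q + f ^ t
n ++ ~ ~ q + f ^ t
n ++ ~ ~ n + f ^ t
n ++ ~ ~ n + p ^ t
n ++ ~ ~ n + q ^ t
n ++ ~ ~ n + n ^ t
n ++ ~ ~ n + n ^ f
n ++ ~ ~ n + n ^ p
n ++ ~ ~ n + n ^ q
n ++ ~ ~ n + n ^ n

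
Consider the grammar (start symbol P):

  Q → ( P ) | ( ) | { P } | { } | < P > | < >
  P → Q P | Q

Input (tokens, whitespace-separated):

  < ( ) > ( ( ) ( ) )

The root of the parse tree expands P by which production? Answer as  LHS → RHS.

[P [Q < [P [Q ( )]] >] [P [Q ( [P [Q ( )] [P [Q ( )]]] )]]]

P → Q P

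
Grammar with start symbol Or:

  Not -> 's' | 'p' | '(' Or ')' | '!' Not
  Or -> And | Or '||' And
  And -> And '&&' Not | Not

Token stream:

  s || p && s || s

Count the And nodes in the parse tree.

4

[Or [Or [Or [And [Not s]]] || [And [And [Not p]] && [Not s]]] || [And [Not s]]]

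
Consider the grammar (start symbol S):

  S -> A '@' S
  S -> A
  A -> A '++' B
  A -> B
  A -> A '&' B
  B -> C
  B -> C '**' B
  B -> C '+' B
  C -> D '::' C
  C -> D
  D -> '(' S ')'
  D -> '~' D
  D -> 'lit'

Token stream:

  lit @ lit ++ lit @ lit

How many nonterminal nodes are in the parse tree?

[S [A [B [C [D lit]]]] @ [S [A [A [B [C [D lit]]]] ++ [B [C [D lit]]]] @ [S [A [B [C [D lit]]]]]]]

19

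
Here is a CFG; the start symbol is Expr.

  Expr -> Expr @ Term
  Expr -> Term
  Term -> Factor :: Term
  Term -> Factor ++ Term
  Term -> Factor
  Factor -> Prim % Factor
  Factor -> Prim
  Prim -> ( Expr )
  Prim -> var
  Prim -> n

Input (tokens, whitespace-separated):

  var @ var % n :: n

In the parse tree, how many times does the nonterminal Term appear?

[Expr [Expr [Term [Factor [Prim var]]]] @ [Term [Factor [Prim var] % [Factor [Prim n]]] :: [Term [Factor [Prim n]]]]]

3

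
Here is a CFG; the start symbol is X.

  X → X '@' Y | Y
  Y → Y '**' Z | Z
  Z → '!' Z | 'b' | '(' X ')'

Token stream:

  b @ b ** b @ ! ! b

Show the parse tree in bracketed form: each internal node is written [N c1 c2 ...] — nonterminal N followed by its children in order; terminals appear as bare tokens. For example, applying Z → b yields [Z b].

[X [X [X [Y [Z b]]] @ [Y [Y [Z b]] ** [Z b]]] @ [Y [Z ! [Z ! [Z b]]]]]

X
X @ Y
X @ Y @ Y
Y @ Y @ Y
Z @ Y @ Y
b @ Y @ Y
b @ Y ** Z @ Y
b @ Z ** Z @ Y
b @ b ** Z @ Y
b @ b ** b @ Y
b @ b ** b @ Z
b @ b ** b @ ! Z
b @ b ** b @ ! ! Z
b @ b ** b @ ! ! b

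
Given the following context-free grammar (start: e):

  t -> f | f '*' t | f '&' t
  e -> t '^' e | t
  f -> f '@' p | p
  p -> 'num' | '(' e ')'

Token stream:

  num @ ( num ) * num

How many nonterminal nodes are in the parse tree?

13

[e [t [f [f [p num]] @ [p ( [e [t [f [p num]]]] )]] * [t [f [p num]]]]]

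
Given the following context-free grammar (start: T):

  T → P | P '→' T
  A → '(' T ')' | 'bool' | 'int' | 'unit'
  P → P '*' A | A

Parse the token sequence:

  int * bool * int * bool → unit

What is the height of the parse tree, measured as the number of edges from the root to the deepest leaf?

[T [P [P [P [P [A int]] * [A bool]] * [A int]] * [A bool]] → [T [P [A unit]]]]

6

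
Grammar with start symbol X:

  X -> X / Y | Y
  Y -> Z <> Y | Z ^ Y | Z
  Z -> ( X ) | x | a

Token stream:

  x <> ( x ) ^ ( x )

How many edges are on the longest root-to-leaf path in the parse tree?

8

[X [Y [Z x] <> [Y [Z ( [X [Y [Z x]]] )] ^ [Y [Z ( [X [Y [Z x]]] )]]]]]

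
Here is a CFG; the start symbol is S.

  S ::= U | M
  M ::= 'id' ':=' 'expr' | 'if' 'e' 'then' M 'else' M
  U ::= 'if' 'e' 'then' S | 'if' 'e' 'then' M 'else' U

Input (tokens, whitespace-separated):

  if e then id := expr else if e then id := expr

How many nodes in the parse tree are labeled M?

2

[S [U if e then [M id := expr] else [U if e then [S [M id := expr]]]]]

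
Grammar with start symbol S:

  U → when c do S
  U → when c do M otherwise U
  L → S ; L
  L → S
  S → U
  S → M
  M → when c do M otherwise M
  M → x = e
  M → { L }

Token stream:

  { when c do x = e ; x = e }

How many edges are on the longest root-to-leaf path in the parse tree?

7

[S [M { [L [S [U when c do [S [M x = e]]]] ; [L [S [M x = e]]]] }]]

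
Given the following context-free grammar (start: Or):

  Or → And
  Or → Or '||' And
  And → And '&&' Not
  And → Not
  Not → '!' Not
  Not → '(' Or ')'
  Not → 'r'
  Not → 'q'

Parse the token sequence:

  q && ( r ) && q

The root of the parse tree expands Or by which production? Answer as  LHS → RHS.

Or → And

[Or [And [And [And [Not q]] && [Not ( [Or [And [Not r]]] )]] && [Not q]]]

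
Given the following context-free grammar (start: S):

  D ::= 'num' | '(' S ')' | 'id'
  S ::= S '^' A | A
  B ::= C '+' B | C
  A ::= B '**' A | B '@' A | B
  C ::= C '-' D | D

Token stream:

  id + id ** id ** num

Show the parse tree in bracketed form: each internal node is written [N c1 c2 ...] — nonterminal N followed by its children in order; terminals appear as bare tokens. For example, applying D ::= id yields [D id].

[S [A [B [C [D id]] + [B [C [D id]]]] ** [A [B [C [D id]]] ** [A [B [C [D num]]]]]]]

S
A
B ** A
C + B ** A
D + B ** A
id + B ** A
id + C ** A
id + D ** A
id + id ** A
id + id ** B ** A
id + id ** C ** A
id + id ** D ** A
id + id ** id ** A
id + id ** id ** B
id + id ** id ** C
id + id ** id ** D
id + id ** id ** num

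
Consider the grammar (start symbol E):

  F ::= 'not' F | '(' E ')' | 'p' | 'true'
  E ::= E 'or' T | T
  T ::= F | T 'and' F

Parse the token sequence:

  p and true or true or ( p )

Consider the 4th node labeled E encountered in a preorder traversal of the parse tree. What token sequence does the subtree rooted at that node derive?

p

[E [E [E [T [T [F p]] and [F true]]] or [T [F true]]] or [T [F ( [E [T [F p]]] )]]]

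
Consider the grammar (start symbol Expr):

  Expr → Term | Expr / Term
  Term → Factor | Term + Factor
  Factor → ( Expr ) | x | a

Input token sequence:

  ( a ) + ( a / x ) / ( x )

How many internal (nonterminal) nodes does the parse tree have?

[Expr [Expr [Term [Term [Factor ( [Expr [Term [Factor a]]] )]] + [Factor ( [Expr [Expr [Term [Factor a]]] / [Term [Factor x]]] )]]] / [Term [Factor ( [Expr [Term [Factor x]]] )]]]

20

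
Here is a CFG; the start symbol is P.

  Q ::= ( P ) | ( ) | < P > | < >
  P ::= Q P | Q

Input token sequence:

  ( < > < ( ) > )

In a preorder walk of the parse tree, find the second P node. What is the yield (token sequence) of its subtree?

< > < ( ) >

[P [Q ( [P [Q < >] [P [Q < [P [Q ( )]] >]]] )]]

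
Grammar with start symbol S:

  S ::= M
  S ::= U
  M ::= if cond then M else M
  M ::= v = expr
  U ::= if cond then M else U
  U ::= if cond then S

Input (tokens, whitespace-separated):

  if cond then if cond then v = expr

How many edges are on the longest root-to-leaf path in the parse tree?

6

[S [U if cond then [S [U if cond then [S [M v = expr]]]]]]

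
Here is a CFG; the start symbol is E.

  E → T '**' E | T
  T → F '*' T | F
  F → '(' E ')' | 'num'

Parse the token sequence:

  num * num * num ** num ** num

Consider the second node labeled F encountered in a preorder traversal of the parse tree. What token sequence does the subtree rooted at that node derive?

num

[E [T [F num] * [T [F num] * [T [F num]]]] ** [E [T [F num]] ** [E [T [F num]]]]]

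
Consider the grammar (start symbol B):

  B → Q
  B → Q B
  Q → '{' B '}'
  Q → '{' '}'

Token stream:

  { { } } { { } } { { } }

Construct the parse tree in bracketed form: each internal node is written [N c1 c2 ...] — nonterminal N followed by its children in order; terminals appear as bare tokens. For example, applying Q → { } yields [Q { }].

[B [Q { [B [Q { }]] }] [B [Q { [B [Q { }]] }] [B [Q { [B [Q { }]] }]]]]

B
Q B
{ B } B
{ Q } B
{ { } } B
{ { } } Q B
{ { } } { B } B
{ { } } { Q } B
{ { } } { { } } B
{ { } } { { } } Q
{ { } } { { } } { B }
{ { } } { { } } { Q }
{ { } } { { } } { { } }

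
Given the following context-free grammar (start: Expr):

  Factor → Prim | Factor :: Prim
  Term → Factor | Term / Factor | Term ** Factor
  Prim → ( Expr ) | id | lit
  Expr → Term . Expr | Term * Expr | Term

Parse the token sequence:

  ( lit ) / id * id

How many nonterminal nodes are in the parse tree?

[Expr [Term [Term [Factor [Prim ( [Expr [Term [Factor [Prim lit]]]] )]]] / [Factor [Prim id]]] * [Expr [Term [Factor [Prim id]]]]]

15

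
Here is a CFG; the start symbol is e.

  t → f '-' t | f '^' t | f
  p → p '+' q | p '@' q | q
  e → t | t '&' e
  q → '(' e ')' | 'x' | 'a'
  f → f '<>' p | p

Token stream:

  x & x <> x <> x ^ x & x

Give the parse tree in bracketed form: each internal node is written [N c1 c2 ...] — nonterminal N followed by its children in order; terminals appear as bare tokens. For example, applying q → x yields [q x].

[e [t [f [p [q x]]]] & [e [t [f [f [f [p [q x]]] <> [p [q x]]] <> [p [q x]]] ^ [t [f [p [q x]]]]] & [e [t [f [p [q x]]]]]]]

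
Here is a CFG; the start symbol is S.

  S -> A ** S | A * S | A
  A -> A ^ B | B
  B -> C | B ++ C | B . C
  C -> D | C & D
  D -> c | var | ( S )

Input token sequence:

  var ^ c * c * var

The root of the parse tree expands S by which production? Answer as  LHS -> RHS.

[S [A [A [B [C [D var]]]] ^ [B [C [D c]]]] * [S [A [B [C [D c]]]] * [S [A [B [C [D var]]]]]]]

S -> A * S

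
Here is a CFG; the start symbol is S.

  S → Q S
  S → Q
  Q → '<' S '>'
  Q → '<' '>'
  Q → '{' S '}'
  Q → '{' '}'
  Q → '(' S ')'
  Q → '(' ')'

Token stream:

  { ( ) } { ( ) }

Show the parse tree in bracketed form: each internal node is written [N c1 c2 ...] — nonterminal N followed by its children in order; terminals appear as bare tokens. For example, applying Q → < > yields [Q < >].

[S [Q { [S [Q ( )]] }] [S [Q { [S [Q ( )]] }]]]

S
Q S
{ S } S
{ Q } S
{ ( ) } S
{ ( ) } Q
{ ( ) } { S }
{ ( ) } { Q }
{ ( ) } { ( ) }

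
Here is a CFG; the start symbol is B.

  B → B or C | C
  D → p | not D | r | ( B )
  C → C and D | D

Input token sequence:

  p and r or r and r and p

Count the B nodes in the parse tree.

[B [B [C [C [D p]] and [D r]]] or [C [C [C [D r]] and [D r]] and [D p]]]

2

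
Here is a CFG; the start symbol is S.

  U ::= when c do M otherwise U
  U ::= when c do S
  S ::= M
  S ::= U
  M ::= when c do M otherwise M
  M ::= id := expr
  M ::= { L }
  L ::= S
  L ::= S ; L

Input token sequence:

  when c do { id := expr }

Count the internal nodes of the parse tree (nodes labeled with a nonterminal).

[S [U when c do [S [M { [L [S [M id := expr]]] }]]]]

7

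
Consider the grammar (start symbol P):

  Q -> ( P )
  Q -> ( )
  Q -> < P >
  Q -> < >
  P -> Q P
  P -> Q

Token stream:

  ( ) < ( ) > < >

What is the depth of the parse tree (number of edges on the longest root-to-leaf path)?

[P [Q ( )] [P [Q < [P [Q ( )]] >] [P [Q < >]]]]

5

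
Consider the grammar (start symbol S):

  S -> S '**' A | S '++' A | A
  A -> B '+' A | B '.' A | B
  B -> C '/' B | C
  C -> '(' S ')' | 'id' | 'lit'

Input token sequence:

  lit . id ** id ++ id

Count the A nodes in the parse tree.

[S [S [S [A [B [C lit]] . [A [B [C id]]]]] ** [A [B [C id]]]] ++ [A [B [C id]]]]

4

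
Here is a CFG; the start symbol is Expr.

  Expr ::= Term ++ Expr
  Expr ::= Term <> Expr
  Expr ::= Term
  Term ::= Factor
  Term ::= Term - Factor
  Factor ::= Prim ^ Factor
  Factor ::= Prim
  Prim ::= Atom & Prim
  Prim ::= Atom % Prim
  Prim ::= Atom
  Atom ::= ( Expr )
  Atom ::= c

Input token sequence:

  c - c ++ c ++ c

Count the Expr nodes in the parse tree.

[Expr [Term [Term [Factor [Prim [Atom c]]]] - [Factor [Prim [Atom c]]]] ++ [Expr [Term [Factor [Prim [Atom c]]]] ++ [Expr [Term [Factor [Prim [Atom c]]]]]]]

3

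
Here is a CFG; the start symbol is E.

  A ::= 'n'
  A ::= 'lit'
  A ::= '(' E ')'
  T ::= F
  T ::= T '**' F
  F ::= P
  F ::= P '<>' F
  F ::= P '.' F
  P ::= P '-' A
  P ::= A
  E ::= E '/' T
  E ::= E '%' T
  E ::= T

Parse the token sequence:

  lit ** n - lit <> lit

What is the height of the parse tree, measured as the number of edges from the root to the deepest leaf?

6

[E [T [T [F [P [A lit]]]] ** [F [P [P [A n]] - [A lit]] <> [F [P [A lit]]]]]]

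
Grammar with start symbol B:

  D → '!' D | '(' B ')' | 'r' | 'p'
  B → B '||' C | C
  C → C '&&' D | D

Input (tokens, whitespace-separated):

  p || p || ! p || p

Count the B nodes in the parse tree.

4

[B [B [B [B [C [D p]]] || [C [D p]]] || [C [D ! [D p]]]] || [C [D p]]]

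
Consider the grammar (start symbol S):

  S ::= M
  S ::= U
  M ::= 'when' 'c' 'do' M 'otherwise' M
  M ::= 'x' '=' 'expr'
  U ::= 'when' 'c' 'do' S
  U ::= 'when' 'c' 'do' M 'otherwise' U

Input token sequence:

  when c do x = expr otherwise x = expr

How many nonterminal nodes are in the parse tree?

[S [M when c do [M x = expr] otherwise [M x = expr]]]

4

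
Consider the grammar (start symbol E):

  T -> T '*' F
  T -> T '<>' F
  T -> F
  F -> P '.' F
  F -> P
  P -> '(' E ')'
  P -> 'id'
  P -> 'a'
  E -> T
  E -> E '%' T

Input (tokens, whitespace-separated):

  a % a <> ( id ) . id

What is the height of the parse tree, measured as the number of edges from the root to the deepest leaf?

8

[E [E [T [F [P a]]]] % [T [T [F [P a]]] <> [F [P ( [E [T [F [P id]]]] )] . [F [P id]]]]]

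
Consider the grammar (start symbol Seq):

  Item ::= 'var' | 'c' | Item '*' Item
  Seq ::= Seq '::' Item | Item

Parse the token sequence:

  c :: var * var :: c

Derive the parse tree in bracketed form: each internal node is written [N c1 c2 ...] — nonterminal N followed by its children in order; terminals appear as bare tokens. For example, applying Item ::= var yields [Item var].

Seq
Seq :: Item
Seq :: Item :: Item
Item :: Item :: Item
c :: Item :: Item
c :: Item * Item :: Item
c :: var * Item :: Item
c :: var * var :: Item
c :: var * var :: c

[Seq [Seq [Seq [Item c]] :: [Item [Item var] * [Item var]]] :: [Item c]]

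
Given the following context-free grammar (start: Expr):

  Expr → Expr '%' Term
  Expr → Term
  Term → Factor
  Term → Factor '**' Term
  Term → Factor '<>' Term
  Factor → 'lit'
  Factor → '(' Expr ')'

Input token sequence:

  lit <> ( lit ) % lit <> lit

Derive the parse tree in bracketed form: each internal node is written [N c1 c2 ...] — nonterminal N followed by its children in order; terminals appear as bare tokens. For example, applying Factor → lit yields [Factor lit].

Expr
Expr % Term
Term % Term
Factor <> Term % Term
lit <> Term % Term
lit <> Factor % Term
lit <> ( Expr ) % Term
lit <> ( Term ) % Term
lit <> ( Factor ) % Term
lit <> ( lit ) % Term
lit <> ( lit ) % Factor <> Term
lit <> ( lit ) % lit <> Term
lit <> ( lit ) % lit <> Factor
lit <> ( lit ) % lit <> lit

[Expr [Expr [Term [Factor lit] <> [Term [Factor ( [Expr [Term [Factor lit]]] )]]]] % [Term [Factor lit] <> [Term [Factor lit]]]]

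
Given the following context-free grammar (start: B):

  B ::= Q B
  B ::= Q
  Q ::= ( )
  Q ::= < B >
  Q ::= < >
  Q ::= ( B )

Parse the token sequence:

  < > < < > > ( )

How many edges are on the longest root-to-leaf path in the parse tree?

[B [Q < >] [B [Q < [B [Q < >]] >] [B [Q ( )]]]]

5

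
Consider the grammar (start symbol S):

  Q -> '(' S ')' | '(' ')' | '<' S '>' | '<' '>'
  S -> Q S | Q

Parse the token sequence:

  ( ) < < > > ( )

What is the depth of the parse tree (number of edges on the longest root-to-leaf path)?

5

[S [Q ( )] [S [Q < [S [Q < >]] >] [S [Q ( )]]]]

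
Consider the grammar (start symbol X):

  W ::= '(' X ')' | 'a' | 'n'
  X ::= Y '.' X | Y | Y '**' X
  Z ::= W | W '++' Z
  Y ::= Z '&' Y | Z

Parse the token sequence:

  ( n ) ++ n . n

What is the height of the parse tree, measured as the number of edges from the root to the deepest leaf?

8

[X [Y [Z [W ( [X [Y [Z [W n]]]] )] ++ [Z [W n]]]] . [X [Y [Z [W n]]]]]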